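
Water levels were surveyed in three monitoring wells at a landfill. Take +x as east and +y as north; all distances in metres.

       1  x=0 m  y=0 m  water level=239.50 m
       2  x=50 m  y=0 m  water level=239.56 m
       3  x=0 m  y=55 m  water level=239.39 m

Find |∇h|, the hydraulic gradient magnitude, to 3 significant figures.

0.00233

∂h/∂x = (239.56 − 239.50) / (50 − 0) = +0.001200
∂h/∂y = (239.39 − 239.50) / (55 − 0) = -0.002000
|∇h| = √(0.001200² + -0.002000²) = 0.002332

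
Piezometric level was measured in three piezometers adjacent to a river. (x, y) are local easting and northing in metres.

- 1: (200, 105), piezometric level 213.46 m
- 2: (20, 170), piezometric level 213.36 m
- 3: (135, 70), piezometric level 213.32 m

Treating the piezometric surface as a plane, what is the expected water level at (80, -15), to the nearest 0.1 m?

213.1 m

Differences from 1: to 2 (Δx, Δy, Δh) = (-180, 65, -0.10); to 3 = (-65, -35, -0.14).
Determinant of the coordinate differences = (-180)·(-35) − (-65)·65 = 10525.
∂h/∂x = [(-0.10)·(-35) − (-0.14)·65] / 10525 = +0.001197
∂h/∂y = [(-180)·(-0.14) − (-65)·(-0.10)] / 10525 = +0.001777
h(80, -15) = 213.46 + (+0.001197)·(-120) + (+0.001777)·(-120) = 213.46 -0.144 -0.213 = 213.103 m.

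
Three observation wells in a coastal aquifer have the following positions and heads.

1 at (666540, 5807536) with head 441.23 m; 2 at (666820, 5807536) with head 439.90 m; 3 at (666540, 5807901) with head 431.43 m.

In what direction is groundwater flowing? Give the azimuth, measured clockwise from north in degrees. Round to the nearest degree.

∂h/∂x = (439.90 − 441.23) / (666820 − 666540) = -0.004750
∂h/∂y = (431.43 − 441.23) / (5807901 − 5807536) = -0.02685
Flow direction (−∇h) has components (+0.004750 E, +0.02685 N).
Azimuth = atan2(E, N) = atan2(+0.004750, +0.02685) = 10.0° ≈ 010°.

010°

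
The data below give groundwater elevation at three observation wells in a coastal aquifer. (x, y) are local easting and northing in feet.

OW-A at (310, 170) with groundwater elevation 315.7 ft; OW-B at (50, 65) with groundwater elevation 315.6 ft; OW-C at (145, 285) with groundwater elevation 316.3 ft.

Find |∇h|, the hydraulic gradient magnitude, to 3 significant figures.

Three-point gradient (reference OW-A): Δ to OW-B = (-260, -105, -0.1), Δ to OW-C = (-165, 115, +0.6).
∂h/∂x = -0.001091, ∂h/∂y = +0.003653 (det = -47225).
|∇h| = √(-0.001091² + 0.003653²) = 0.003812

0.00381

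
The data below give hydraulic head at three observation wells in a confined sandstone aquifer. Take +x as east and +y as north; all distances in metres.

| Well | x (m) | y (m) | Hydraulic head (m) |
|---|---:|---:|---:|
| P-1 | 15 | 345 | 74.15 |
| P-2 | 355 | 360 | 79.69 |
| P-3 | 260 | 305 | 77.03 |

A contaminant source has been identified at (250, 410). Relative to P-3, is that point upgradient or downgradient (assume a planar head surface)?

upgradient

Taking P-1 as reference: P-2−P-1 = (340, 15, +5.54); P-3−P-1 = (245, -40, +2.88).
Determinant of the coordinate differences = 340·(-40) − 245·15 = -17275.
∂h/∂x = [(+5.54)·(-40) − (+2.88)·15] / -17275 = +0.01533
∂h/∂y = [340·(+2.88) − 245·(+5.54)] / -17275 = +0.02189
Head at (250, 410) = 74.15 + (+0.01533)·(235) + (+0.02189)·(65) = 79.17 m.
That is higher than the 77.03 m at P-3, so the point is upgradient.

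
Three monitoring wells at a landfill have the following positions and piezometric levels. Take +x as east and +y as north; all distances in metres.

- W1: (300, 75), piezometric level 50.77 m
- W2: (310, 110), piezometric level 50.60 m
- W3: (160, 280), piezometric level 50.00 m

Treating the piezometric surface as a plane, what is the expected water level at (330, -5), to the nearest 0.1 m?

With h = a·x + b·y + c and W1 as origin, the differences give:
  10·a + 35·b = -0.17
  (-140)·a + 205·b = -0.77
Eliminate b (×205 and ×35, subtract): 6950·a = -7.900 → a = ∂h/∂x = -0.001137
Back-substitute: b = ∂h/∂y = -0.004532.
h(330, -5) = 50.77 + (-0.001137)·(30) + (-0.004532)·(-80) = 50.77 -0.034 +0.363 = 51.098 m.

51.1 m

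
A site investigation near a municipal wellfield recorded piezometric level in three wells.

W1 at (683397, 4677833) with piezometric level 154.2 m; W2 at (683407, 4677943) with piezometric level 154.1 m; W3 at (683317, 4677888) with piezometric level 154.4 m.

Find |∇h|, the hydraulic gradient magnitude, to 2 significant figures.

With h = a·x + b·y + c and W1 as origin, the differences give:
  10·a + 110·b = -0.1
  (-80)·a + 55·b = +0.2
Eliminate b (×55 and ×110, subtract): 9350·a = -27.50 → a = ∂h/∂x = -0.002941
Back-substitute: b = ∂h/∂y = -0.0006417.
|∇h| = √(-0.002941² + -0.0006417²) = 0.00301

0.0030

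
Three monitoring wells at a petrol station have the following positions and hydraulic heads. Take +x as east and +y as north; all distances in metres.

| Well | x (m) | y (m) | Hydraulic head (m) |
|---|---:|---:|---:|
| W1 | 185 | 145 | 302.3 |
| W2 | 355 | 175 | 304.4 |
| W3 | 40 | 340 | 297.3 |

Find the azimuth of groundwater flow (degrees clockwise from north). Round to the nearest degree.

314°

Three-point gradient (reference W1): Δ to W2 = (170, 30, +2.1), Δ to W3 = (-145, 195, -5.0).
∂h/∂x = +0.01492, ∂h/∂y = -0.01455 (det = 37500).
Flow direction (−∇h) has components (-0.01492 E, +0.01455 N).
Azimuth = atan2(E, N) = atan2(-0.01492, +0.01455) = 314.3° ≈ 314°.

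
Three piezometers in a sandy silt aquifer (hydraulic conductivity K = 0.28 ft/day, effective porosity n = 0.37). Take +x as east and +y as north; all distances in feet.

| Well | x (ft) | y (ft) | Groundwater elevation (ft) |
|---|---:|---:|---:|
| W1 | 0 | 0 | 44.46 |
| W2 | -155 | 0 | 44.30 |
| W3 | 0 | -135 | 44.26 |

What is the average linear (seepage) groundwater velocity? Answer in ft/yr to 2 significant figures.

0.50 ft/yr

∂h/∂x = (44.30 − 44.46) / (-155 − 0) = +0.001032
∂h/∂y = (44.26 − 44.46) / (-135 − 0) = +0.001481
|∇h| = √(0.001032² + 0.001481²) = 0.001805
Seepage velocity v = K·i/n = 0.28 × 0.001805 / 0.37 = 0.001366 ft/day = 0.4989 ft/yr.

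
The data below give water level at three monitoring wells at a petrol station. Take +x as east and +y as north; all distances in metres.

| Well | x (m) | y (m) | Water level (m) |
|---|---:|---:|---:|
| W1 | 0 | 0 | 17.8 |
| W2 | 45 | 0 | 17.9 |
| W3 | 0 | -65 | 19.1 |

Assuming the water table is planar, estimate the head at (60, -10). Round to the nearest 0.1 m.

∂h/∂x = (17.9 − 17.8) / (45 − 0) = +0.002222
∂h/∂y = (19.1 − 17.8) / (-65 − 0) = -0.02000
h(60, -10) = 17.8 + (+0.002222)·(60) + (-0.02000)·(-10) = 17.8 +0.133 +0.200 = 18.133 m.

18.1 m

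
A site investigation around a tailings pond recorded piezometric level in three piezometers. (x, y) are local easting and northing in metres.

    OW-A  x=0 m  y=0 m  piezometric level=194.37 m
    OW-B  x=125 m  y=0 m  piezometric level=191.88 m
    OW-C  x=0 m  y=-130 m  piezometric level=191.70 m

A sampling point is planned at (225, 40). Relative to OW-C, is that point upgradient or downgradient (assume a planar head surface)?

downgradient

∂h/∂x = (191.88 − 194.37) / (125 − 0) = -0.01992
∂h/∂y = (191.70 − 194.37) / (-130 − 0) = +0.02054
Head at (225, 40) = 194.37 + (-0.01992)·(225) + (+0.02054)·(40) = 190.71 m.
That is lower than the 191.70 m at OW-C, so the point is downgradient.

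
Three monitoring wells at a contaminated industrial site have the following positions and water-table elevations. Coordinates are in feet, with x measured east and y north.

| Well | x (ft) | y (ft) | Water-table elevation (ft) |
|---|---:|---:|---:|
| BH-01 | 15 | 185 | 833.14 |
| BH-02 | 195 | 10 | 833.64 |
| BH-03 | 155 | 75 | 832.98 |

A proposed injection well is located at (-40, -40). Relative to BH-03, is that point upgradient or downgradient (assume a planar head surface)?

upgradient

Taking BH-01 as reference: BH-02−BH-01 = (180, -175, +0.50); BH-03−BH-01 = (140, -110, -0.16).
Solve a·Δx + b·Δy = Δh: det = 180·(-110) − 140·(-175) = 4700.
∂h/∂x = [(+0.50)·(-110) − (-0.16)·(-175)] / 4700 = -0.01766
∂h/∂y = [180·(-0.16) − 140·(+0.50)] / 4700 = -0.02102
Head at (-40, -40) = 833.14 + (-0.01766)·(-55) + (-0.02102)·(-225) = 838.84 ft.
That is higher than the 832.98 ft at BH-03, so the point is upgradient.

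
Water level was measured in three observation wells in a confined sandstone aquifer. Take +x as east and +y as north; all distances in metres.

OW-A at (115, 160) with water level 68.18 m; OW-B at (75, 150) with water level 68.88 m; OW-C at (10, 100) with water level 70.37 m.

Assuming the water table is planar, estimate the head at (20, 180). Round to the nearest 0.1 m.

Differences from OW-A: to OW-B (Δx, Δy, Δh) = (-40, -10, +0.70); to OW-C = (-105, -60, +2.19).
Solve a·Δx + b·Δy = Δh: det = (-40)·(-60) − (-105)·(-10) = 1350.
∂h/∂x = [(+0.70)·(-60) − (+2.19)·(-10)] / 1350 = -0.01489
∂h/∂y = [(-40)·(+2.19) − (-105)·(+0.70)] / 1350 = -0.01044
h(20, 180) = 68.18 + (-0.01489)·(-95) + (-0.01044)·(20) = 68.18 +1.414 -0.209 = 69.386 m.

69.4 m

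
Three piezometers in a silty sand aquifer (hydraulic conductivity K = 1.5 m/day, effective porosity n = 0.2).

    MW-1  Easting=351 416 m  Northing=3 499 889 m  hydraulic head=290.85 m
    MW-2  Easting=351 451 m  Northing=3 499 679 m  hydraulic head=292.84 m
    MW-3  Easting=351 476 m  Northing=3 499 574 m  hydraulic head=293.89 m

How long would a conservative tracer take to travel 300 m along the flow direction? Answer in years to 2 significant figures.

9.9 years

With h = a·x + b·y + c and MW-1 as origin, the differences give:
  35·a + (-210)·b = +1.99
  60·a + (-315)·b = +3.04
Eliminate b (×(-315) and ×(-210), subtract): 1575·a = 11.550 → a = ∂h/∂x = +0.007333
Back-substitute: b = ∂h/∂y = -0.008254.
|∇h| = √(0.007333² + -0.008254²) = 0.01104
Seepage velocity v = K·i/n = 1.5 × 0.01104 / 0.2 = 0.0828 m/day.
t = 300 / 0.0828 = 3623 days = 9.92 years.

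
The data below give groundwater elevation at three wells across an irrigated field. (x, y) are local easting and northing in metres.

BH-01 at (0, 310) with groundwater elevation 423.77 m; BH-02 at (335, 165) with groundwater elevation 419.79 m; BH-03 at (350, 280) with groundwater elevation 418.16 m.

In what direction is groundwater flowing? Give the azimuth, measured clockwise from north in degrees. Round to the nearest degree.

055°

Differences from BH-01: to BH-02 (Δx, Δy, Δh) = (335, -145, -3.98); to BH-03 = (350, -30, -5.61).
Solve a·Δx + b·Δy = Δh: det = 335·(-30) − 350·(-145) = 40700.
∂h/∂x = [(-3.98)·(-30) − (-5.61)·(-145)] / 40700 = -0.01705
∂h/∂y = [335·(-5.61) − 350·(-3.98)] / 40700 = -0.01195
Flow direction (−∇h) has components (+0.01705 E, +0.01195 N).
Azimuth = atan2(E, N) = atan2(+0.01705, +0.01195) = 55.0° ≈ 055°.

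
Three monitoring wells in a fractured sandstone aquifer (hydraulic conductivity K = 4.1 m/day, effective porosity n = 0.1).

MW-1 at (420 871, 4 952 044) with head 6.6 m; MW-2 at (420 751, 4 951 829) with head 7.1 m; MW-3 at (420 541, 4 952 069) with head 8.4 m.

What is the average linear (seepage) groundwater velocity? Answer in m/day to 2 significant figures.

Taking MW-1 as reference: MW-2−MW-1 = (-120, -215, +0.5); MW-3−MW-1 = (-330, 25, +1.8).
Determinant of the coordinate differences = (-120)·25 − (-330)·(-215) = -73950.
∂h/∂x = [(+0.5)·25 − (+1.8)·(-215)] / -73950 = -0.005402
∂h/∂y = [(-120)·(+1.8) − (-330)·(+0.5)] / -73950 = +0.0006897
|∇h| = √(-0.005402² + 0.0006897²) = 0.005446
Seepage velocity v = K·i/n = 4.1 × 0.005446 / 0.1 = 0.2233 m/day.

0.22 m/day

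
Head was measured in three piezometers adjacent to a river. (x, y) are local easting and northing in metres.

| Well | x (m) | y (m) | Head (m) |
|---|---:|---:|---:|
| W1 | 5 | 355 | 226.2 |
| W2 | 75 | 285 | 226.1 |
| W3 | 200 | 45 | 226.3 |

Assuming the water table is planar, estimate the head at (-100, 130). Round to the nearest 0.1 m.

227.4 m

Differences from W1: to W2 (Δx, Δy, Δh) = (70, -70, -0.1); to W3 = (195, -310, +0.1).
Determinant of the coordinate differences = 70·(-310) − 195·(-70) = -8050.
∂h/∂x = [(-0.1)·(-310) − (+0.1)·(-70)] / -8050 = -0.004720
∂h/∂y = [70·(+0.1) − 195·(-0.1)] / -8050 = -0.003292
h(-100, 130) = 226.2 + (-0.004720)·(-105) + (-0.003292)·(-225) = 226.2 +0.496 +0.741 = 227.436 m.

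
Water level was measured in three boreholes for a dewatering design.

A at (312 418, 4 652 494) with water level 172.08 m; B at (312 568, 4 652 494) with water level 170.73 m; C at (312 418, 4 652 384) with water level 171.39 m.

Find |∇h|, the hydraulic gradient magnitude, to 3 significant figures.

0.0110

∂h/∂x = (170.73 − 172.08) / (312568 − 312418) = -0.009000
∂h/∂y = (171.39 − 172.08) / (4652384 − 4652494) = +0.006273
|∇h| = √(-0.009000² + 0.006273²) = 0.01097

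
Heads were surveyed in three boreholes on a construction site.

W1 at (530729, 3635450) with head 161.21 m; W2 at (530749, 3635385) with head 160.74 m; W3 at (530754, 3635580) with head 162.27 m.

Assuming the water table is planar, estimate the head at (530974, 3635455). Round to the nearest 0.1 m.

Differences from W1: to W2 (Δx, Δy, Δh) = (20, -65, -0.47); to W3 = (25, 130, +1.06).
Solve a·Δx + b·Δy = Δh: det = 20·130 − 25·(-65) = 4225.
∂h/∂x = [(-0.47)·130 − (+1.06)·(-65)] / 4225 = +0.001846
∂h/∂y = [20·(+1.06) − 25·(-0.47)] / 4225 = +0.007799
h(530974, 3635455) = 161.21 + (+0.001846)·(245) + (+0.007799)·(5) = 161.21 +0.452 +0.039 = 161.701 m.

161.7 m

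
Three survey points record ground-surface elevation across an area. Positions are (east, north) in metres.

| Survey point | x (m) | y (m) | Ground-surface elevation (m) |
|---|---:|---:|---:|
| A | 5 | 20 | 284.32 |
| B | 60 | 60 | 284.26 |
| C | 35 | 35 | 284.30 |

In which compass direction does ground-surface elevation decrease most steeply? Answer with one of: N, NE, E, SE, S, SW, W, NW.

With z = a·x + b·y + c and A as origin, the differences give:
  55·a + 40·b = -0.06
  30·a + 15·b = -0.02
Eliminate b (×15 and ×40, subtract): -375·a = -0.100 → a = ∂z/∂x = +0.0002667
Back-substitute: b = ∂z/∂y = -0.001867.
Steepest decrease is along −∇f = (-0.0002667 E, +0.001867 N) → north.

N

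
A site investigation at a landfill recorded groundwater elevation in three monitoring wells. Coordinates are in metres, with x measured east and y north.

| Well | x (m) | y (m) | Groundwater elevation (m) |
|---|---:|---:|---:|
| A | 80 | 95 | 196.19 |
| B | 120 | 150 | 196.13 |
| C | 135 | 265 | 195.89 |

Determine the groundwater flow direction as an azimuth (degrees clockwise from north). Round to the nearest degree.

Three-point gradient (reference A): Δ to B = (40, 55, -0.06), Δ to C = (55, 170, -0.30).
∂h/∂x = +0.001669, ∂h/∂y = -0.002305 (det = 3775).
Flow direction (−∇h) has components (-0.001669 E, +0.002305 N).
Azimuth = atan2(E, N) = atan2(-0.001669, +0.002305) = 324.1° ≈ 324°.

324°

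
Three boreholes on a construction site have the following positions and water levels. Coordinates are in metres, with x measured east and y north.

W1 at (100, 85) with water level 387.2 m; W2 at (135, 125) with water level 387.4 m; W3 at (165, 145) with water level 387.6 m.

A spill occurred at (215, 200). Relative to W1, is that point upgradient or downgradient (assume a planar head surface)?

upgradient

With h = a·x + b·y + c and W1 as origin, the differences give:
  35·a + 40·b = +0.2
  65·a + 60·b = +0.4
Eliminate b (×60 and ×40, subtract): -500·a = -4.00 → a = ∂h/∂x = +0.008000
Back-substitute: b = ∂h/∂y = -0.002000.
Head at (215, 200) = 387.2 + (+0.008000)·(115) + (-0.002000)·(115) = 387.89 m.
That is higher than the 387.2 m at W1, so the point is upgradient.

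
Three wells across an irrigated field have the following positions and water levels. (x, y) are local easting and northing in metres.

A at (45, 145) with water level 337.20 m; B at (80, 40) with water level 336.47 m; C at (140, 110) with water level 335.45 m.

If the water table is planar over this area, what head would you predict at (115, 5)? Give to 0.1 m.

Differences from A: to B (Δx, Δy, Δh) = (35, -105, -0.73); to C = (95, -35, -1.75).
Determinant of the coordinate differences = 35·(-35) − 95·(-105) = 8750.
∂h/∂x = [(-0.73)·(-35) − (-1.75)·(-105)] / 8750 = -0.01808
∂h/∂y = [35·(-1.75) − 95·(-0.73)] / 8750 = +0.0009257
h(115, 5) = 337.20 + (-0.01808)·(70) + (+0.0009257)·(-140) = 337.20 -1.266 -0.130 = 335.805 m.

335.8 m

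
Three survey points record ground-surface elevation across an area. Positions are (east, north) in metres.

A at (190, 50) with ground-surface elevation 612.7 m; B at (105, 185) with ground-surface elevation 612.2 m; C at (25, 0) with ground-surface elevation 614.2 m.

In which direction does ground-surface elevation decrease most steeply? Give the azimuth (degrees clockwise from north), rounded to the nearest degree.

040°

Differences from A: to B (Δx, Δy, Δh) = (-85, 135, -0.5); to C = (-165, -50, +1.5).
Solve a·Δx + b·Δy = Δz: det = (-85)·(-50) − (-165)·135 = 26525.
∂z/∂x = [(-0.5)·(-50) − (+1.5)·135] / 26525 = -0.006692
∂z/∂y = [(-85)·(+1.5) − (-165)·(-0.5)] / 26525 = -0.007917
Steepest decrease is along −∇f: components (+0.006692 E, +0.007917 N).
Azimuth = atan2(+0.006692, +0.007917) = 40.2° ≈ 040°.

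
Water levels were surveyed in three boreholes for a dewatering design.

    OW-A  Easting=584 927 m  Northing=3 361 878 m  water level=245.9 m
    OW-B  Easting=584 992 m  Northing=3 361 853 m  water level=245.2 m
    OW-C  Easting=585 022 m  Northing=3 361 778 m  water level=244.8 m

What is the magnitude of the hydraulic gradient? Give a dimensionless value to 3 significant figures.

0.0104

With h = a·x + b·y + c and OW-A as origin, the differences give:
  65·a + (-25)·b = -0.7
  95·a + (-100)·b = -1.1
Eliminate b (×(-100) and ×(-25), subtract): -4125·a = 42.50 → a = ∂h/∂x = -0.01030
Back-substitute: b = ∂h/∂y = +0.001212.
|∇h| = √(-0.01030² + 0.001212²) = 0.01037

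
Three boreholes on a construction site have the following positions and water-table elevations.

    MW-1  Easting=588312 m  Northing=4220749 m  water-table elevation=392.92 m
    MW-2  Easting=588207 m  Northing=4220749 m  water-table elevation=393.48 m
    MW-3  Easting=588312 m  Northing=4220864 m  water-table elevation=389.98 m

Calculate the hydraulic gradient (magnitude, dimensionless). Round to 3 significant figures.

∂h/∂x = (393.48 − 392.92) / (588207 − 588312) = -0.005333
∂h/∂y = (389.98 − 392.92) / (4220864 − 4220749) = -0.02557
|∇h| = √(-0.005333² + -0.02557²) = 0.02612

0.0261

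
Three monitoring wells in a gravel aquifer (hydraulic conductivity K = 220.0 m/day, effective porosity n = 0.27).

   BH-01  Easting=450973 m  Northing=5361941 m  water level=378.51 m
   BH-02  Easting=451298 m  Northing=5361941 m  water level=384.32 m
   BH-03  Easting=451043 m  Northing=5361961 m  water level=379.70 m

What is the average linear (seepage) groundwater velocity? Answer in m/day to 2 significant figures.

Differences from BH-01: to BH-02 (Δx, Δy, Δh) = (325, 0, +5.81); to BH-03 = (70, 20, +1.19).
Determinant of the coordinate differences = 325·20 − 70·0 = 6500.
∂h/∂x = [(+5.81)·20 − (+1.19)·0] / 6500 = +0.01788
∂h/∂y = [325·(+1.19) − 70·(+5.81)] / 6500 = -0.003069
|∇h| = √(0.01788² + -0.003069²) = 0.01814
Seepage velocity v = K·i/n = 220.0 × 0.01814 / 0.27 = 14.78 m/day.

15 m/day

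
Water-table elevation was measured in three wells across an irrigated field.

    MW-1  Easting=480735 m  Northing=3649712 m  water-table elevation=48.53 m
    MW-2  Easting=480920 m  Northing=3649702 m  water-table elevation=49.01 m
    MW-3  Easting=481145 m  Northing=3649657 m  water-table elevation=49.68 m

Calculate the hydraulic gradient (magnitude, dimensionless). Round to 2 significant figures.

Taking MW-1 as reference: MW-2−MW-1 = (185, -10, +0.48); MW-3−MW-1 = (410, -55, +1.15).
Determinant of the coordinate differences = 185·(-55) − 410·(-10) = -6075.
∂h/∂x = [(+0.48)·(-55) − (+1.15)·(-10)] / -6075 = +0.002453
∂h/∂y = [185·(+1.15) − 410·(+0.48)] / -6075 = -0.002626
|∇h| = √(0.002453² + -0.002626²) = 0.003593

0.0036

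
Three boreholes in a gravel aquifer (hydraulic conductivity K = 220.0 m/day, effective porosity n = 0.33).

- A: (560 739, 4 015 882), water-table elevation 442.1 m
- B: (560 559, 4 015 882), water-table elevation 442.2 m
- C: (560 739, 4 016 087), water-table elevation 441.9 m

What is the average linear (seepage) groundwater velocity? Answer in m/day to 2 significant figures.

0.75 m/day

∂h/∂x = (442.2 − 442.1) / (560559 − 560739) = -0.0005556
∂h/∂y = (441.9 − 442.1) / (4016087 − 4015882) = -0.0009756
|∇h| = √(-0.0005556² + -0.0009756²) = 0.001123
Seepage velocity v = K·i/n = 220.0 × 0.001123 / 0.33 = 0.7487 m/day.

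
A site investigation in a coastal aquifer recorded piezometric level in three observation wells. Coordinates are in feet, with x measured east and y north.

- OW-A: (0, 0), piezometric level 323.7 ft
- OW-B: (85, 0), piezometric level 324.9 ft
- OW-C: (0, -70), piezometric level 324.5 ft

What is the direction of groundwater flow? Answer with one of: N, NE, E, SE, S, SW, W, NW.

NW

∂h/∂x = (324.9 − 323.7) / (85 − 0) = +0.01412
∂h/∂y = (324.5 − 323.7) / (-70 − 0) = -0.01143
Flow = −∇h = (-0.01412 east, +0.01143 north), which points northwest.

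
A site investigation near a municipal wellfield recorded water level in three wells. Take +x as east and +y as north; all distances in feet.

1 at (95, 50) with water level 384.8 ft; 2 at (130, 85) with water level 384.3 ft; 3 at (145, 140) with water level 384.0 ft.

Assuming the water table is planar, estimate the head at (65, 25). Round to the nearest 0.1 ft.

Differences from 1: to 2 (Δx, Δy, Δh) = (35, 35, -0.5); to 3 = (50, 90, -0.8).
Determinant of the coordinate differences = 35·90 − 50·35 = 1400.
∂h/∂x = [(-0.5)·90 − (-0.8)·35] / 1400 = -0.01214
∂h/∂y = [35·(-0.8) − 50·(-0.5)] / 1400 = -0.002143
h(65, 25) = 384.8 + (-0.01214)·(-30) + (-0.002143)·(-25) = 384.8 +0.364 +0.054 = 385.218 ft.

385.2 ft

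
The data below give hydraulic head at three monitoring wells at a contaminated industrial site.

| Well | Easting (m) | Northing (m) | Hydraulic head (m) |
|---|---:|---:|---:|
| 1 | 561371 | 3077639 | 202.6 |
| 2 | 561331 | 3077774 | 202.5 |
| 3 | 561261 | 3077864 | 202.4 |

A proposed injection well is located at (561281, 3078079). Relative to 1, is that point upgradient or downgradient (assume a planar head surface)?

With h = a·x + b·y + c and 1 as origin, the differences give:
  (-40)·a + 135·b = -0.1
  (-110)·a + 225·b = -0.2
Eliminate b (×225 and ×135, subtract): 5850·a = 4.50 → a = ∂h/∂x = +0.0007692
Back-substitute: b = ∂h/∂y = -0.0005128.
Head at (561281, 3078079) = 202.6 + (+0.0007692)·(-90) + (-0.0005128)·(440) = 202.31 m.
That is lower than the 202.6 m at 1, so the point is downgradient.

downgradient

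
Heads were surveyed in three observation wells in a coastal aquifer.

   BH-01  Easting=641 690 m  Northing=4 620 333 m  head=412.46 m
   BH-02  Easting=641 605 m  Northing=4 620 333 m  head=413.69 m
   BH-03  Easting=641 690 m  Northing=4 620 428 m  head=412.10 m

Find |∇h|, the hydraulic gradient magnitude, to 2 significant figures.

∂h/∂x = (413.69 − 412.46) / (641605 − 641690) = -0.01447
∂h/∂y = (412.10 − 412.46) / (4620428 − 4620333) = -0.003789
|∇h| = √(-0.01447² + -0.003789²) = 0.01496

0.015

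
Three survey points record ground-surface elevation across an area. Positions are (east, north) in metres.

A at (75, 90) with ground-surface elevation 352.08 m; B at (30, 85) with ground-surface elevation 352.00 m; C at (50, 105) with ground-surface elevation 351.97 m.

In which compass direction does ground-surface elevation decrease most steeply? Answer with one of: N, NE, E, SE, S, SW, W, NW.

With z = a·x + b·y + c and A as origin, the differences give:
  (-45)·a + (-5)·b = -0.08
  (-25)·a + 15·b = -0.11
Eliminate b (×15 and ×(-5), subtract): -800·a = -1.750 → a = ∂z/∂x = +0.002187
Back-substitute: b = ∂z/∂y = -0.003687.
Steepest decrease is along −∇f = (-0.002187 E, +0.003687 N) → northwest.

NW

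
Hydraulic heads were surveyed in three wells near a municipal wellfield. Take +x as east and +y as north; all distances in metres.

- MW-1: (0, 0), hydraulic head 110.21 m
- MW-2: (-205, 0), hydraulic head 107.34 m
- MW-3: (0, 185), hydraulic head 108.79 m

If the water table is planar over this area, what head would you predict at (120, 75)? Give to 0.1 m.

∂h/∂x = (107.34 − 110.21) / (-205 − 0) = +0.01400
∂h/∂y = (108.79 − 110.21) / (185 − 0) = -0.007676
h(120, 75) = 110.21 + (+0.01400)·(120) + (-0.007676)·(75) = 110.21 +1.680 -0.576 = 111.314 m.

111.3 m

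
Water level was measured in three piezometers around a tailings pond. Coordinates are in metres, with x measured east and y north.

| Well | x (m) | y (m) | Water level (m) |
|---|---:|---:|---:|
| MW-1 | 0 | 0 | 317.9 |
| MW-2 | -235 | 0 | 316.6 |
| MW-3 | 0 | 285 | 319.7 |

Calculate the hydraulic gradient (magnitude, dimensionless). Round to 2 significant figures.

0.0084

∂h/∂x = (316.6 − 317.9) / (-235 − 0) = +0.005532
∂h/∂y = (319.7 − 317.9) / (285 − 0) = +0.006316
|∇h| = √(0.005532² + 0.006316²) = 0.008396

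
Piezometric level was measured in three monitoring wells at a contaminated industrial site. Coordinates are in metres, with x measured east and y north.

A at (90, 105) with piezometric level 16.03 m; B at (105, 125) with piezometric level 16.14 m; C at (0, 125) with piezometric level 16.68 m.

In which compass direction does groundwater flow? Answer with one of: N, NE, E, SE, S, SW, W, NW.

Differences from A: to B (Δx, Δy, Δh) = (15, 20, +0.11); to C = (-90, 20, +0.65).
Determinant of the coordinate differences = 15·20 − (-90)·20 = 2100.
∂h/∂x = [(+0.11)·20 − (+0.65)·20] / 2100 = -0.005143
∂h/∂y = [15·(+0.65) − (-90)·(+0.11)] / 2100 = +0.009357
Flow = −∇h = (+0.005143 east, -0.009357 north), which points southeast.

SE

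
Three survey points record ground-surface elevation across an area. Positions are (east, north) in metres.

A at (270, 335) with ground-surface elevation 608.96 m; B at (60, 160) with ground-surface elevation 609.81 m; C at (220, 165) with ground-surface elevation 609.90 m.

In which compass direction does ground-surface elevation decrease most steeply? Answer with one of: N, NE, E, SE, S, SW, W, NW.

Taking A as reference: B−A = (-210, -175, +0.85); C−A = (-50, -170, +0.94).
Solve a·Δx + b·Δy = Δz: det = (-210)·(-170) − (-50)·(-175) = 26950.
∂z/∂x = [(+0.85)·(-170) − (+0.94)·(-175)] / 26950 = +0.0007421
∂z/∂y = [(-210)·(+0.94) − (-50)·(+0.85)] / 26950 = -0.005748
Steepest decrease is along −∇f = (-0.0007421 E, +0.005748 N) → north.

N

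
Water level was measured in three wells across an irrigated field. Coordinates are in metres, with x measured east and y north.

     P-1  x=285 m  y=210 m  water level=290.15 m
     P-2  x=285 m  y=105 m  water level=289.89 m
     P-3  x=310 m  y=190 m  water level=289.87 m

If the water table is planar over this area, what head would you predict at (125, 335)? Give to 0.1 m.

Differences from P-1: to P-2 (Δx, Δy, Δh) = (0, -105, -0.26); to P-3 = (25, -20, -0.28).
Solve a·Δx + b·Δy = Δh: det = 0·(-20) − 25·(-105) = 2625.
∂h/∂x = [(-0.26)·(-20) − (-0.28)·(-105)] / 2625 = -0.009219
∂h/∂y = [0·(-0.28) − 25·(-0.26)] / 2625 = +0.002476
h(125, 335) = 290.15 + (-0.009219)·(-160) + (+0.002476)·(125) = 290.15 +1.475 +0.310 = 291.935 m.

291.9 m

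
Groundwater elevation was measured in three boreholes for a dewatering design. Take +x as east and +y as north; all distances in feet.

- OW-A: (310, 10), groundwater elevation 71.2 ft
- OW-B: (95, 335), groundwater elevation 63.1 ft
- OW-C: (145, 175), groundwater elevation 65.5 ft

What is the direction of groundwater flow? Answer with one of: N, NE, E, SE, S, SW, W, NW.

W

Three-point gradient (reference OW-A): Δ to OW-B = (-215, 325, -8.1), Δ to OW-C = (-165, 165, -5.7).
∂h/∂x = +0.02843, ∂h/∂y = -0.006116 (det = 18150).
Flow = −∇h = (-0.02843 east, +0.006116 north), which points west.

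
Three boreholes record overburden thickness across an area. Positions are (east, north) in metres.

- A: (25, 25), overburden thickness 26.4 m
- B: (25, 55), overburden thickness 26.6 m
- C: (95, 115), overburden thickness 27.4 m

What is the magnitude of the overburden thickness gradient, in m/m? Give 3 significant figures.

0.00878 m/m

Taking A as reference: B−A = (0, 30, +0.2); C−A = (70, 90, +1.0).
Solve a·Δx + b·Δy = Δd: det = 0·90 − 70·30 = -2100.
∂d/∂x = [(+0.2)·90 − (+1.0)·30] / -2100 = +0.005714
∂d/∂y = [0·(+1.0) − 70·(+0.2)] / -2100 = +0.006667
|∇f| = √(0.005714² + 0.006667²) = 0.008781 m/m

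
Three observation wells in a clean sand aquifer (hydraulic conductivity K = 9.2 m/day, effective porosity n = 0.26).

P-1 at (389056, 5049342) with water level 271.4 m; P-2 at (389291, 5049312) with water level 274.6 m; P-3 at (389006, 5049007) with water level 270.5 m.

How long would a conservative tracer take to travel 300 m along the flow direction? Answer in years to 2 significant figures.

1.7 years

With h = a·x + b·y + c and P-1 as origin, the differences give:
  235·a + (-30)·b = +3.2
  (-50)·a + (-335)·b = -0.9
Eliminate b (×(-335) and ×(-30), subtract): -80225·a = -1099.00 → a = ∂h/∂x = +0.01370
Back-substitute: b = ∂h/∂y = +0.0006419.
|∇h| = √(0.01370² + 0.0006419²) = 0.01372
Seepage velocity v = K·i/n = 9.2 × 0.01372 / 0.26 = 0.4855 m/day.
t = 300 / 0.4855 = 617.9 days = 1.69 years.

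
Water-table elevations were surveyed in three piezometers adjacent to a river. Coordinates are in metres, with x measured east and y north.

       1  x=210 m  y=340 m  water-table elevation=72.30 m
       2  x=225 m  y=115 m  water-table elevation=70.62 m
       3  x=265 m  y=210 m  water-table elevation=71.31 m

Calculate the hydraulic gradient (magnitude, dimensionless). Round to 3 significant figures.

0.00745

Differences from 1: to 2 (Δx, Δy, Δh) = (15, -225, -1.68); to 3 = (55, -130, -0.99).
Solve a·Δx + b·Δy = Δh: det = 15·(-130) − 55·(-225) = 10425.
∂h/∂x = [(-1.68)·(-130) − (-0.99)·(-225)] / 10425 = -0.0004173
∂h/∂y = [15·(-0.99) − 55·(-1.68)] / 10425 = +0.007439
|∇h| = √(-0.0004173² + 0.007439²) = 0.007451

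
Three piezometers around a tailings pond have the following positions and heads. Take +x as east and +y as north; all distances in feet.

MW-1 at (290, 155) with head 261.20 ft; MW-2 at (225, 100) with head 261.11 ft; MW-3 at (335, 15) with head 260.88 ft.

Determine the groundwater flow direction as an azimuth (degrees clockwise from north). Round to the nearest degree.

169°

Differences from MW-1: to MW-2 (Δx, Δy, Δh) = (-65, -55, -0.09); to MW-3 = (45, -140, -0.32).
Solve a·Δx + b·Δy = Δh: det = (-65)·(-140) − 45·(-55) = 11575.
∂h/∂x = [(-0.09)·(-140) − (-0.32)·(-55)] / 11575 = -0.0004320
∂h/∂y = [(-65)·(-0.32) − 45·(-0.09)] / 11575 = +0.002147
Flow direction (−∇h) has components (+0.0004320 E, -0.002147 N).
Azimuth = atan2(E, N) = atan2(+0.0004320, -0.002147) = 168.6° ≈ 169°.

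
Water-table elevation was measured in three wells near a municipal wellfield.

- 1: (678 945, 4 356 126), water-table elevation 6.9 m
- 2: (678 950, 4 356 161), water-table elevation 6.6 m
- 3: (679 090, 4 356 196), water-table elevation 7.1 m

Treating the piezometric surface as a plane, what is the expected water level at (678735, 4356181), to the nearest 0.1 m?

5.1 m

Differences from 1: to 2 (Δx, Δy, Δh) = (5, 35, -0.3); to 3 = (145, 70, +0.2).
Determinant of the coordinate differences = 5·70 − 145·35 = -4725.
∂h/∂x = [(-0.3)·70 − (+0.2)·35] / -4725 = +0.005926
∂h/∂y = [5·(+0.2) − 145·(-0.3)] / -4725 = -0.009418
h(678735, 4356181) = 6.9 + (+0.005926)·(-210) + (-0.009418)·(55) = 6.9 -1.244 -0.518 = 5.138 m.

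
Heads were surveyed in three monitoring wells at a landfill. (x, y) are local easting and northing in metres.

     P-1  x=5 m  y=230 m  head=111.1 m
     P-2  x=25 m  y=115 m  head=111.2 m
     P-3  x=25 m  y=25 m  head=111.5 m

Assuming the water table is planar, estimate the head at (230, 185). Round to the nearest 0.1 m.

108.1 m

Differences from P-1: to P-2 (Δx, Δy, Δh) = (20, -115, +0.1); to P-3 = (20, -205, +0.4).
Solve a·Δx + b·Δy = Δh: det = 20·(-205) − 20·(-115) = -1800.
∂h/∂x = [(+0.1)·(-205) − (+0.4)·(-115)] / -1800 = -0.01417
∂h/∂y = [20·(+0.4) − 20·(+0.1)] / -1800 = -0.003333
h(230, 185) = 111.1 + (-0.01417)·(225) + (-0.003333)·(-45) = 111.1 -3.187 +0.150 = 108.063 m.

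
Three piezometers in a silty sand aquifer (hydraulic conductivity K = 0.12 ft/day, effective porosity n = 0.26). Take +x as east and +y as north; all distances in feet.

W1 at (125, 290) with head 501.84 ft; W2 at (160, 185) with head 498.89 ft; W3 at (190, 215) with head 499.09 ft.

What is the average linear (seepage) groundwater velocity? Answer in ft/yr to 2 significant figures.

Taking W1 as reference: W2−W1 = (35, -105, -2.95); W3−W1 = (65, -75, -2.75).
Solve a·Δx + b·Δy = Δh: det = 35·(-75) − 65·(-105) = 4200.
∂h/∂x = [(-2.95)·(-75) − (-2.75)·(-105)] / 4200 = -0.01607
∂h/∂y = [35·(-2.75) − 65·(-2.95)] / 4200 = +0.02274
|∇h| = √(-0.01607² + 0.02274²) = 0.02785
Seepage velocity v = K·i/n = 0.12 × 0.02785 / 0.26 = 0.01285 ft/day = 4.693 ft/yr.

4.7 ft/yr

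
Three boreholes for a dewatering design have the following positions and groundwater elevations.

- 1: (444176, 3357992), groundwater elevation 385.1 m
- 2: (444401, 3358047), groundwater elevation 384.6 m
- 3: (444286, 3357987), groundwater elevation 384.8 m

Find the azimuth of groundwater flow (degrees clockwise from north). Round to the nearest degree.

Taking 1 as reference: 2−1 = (225, 55, -0.5); 3−1 = (110, -5, -0.3).
Determinant of the coordinate differences = 225·(-5) − 110·55 = -7175.
∂h/∂x = [(-0.5)·(-5) − (-0.3)·55] / -7175 = -0.002648
∂h/∂y = [225·(-0.3) − 110·(-0.5)] / -7175 = +0.001742
Flow direction (−∇h) has components (+0.002648 E, -0.001742 N).
Azimuth = atan2(E, N) = atan2(+0.002648, -0.001742) = 123.3° ≈ 123°.

123°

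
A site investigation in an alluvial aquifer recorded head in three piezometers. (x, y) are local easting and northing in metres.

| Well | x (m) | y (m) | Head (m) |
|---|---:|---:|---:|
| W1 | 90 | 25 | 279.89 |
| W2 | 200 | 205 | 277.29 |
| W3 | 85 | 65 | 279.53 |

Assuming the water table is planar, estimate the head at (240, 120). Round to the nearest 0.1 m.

With h = a·x + b·y + c and W1 as origin, the differences give:
  110·a + 180·b = -2.60
  (-5)·a + 40·b = -0.36
Eliminate b (×40 and ×180, subtract): 5300·a = -39.200 → a = ∂h/∂x = -0.007396
Back-substitute: b = ∂h/∂y = -0.009925.
h(240, 120) = 279.89 + (-0.007396)·(150) + (-0.009925)·(95) = 279.89 -1.109 -0.943 = 277.838 m.

277.8 m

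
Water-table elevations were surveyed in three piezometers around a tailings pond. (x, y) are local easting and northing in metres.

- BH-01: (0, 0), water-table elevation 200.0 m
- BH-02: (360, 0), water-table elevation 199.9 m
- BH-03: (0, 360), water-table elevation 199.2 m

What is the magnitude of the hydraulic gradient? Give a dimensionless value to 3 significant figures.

∂h/∂x = (199.9 − 200.0) / (360 − 0) = -0.0002778
∂h/∂y = (199.2 − 200.0) / (360 − 0) = -0.002222
|∇h| = √(-0.0002778² + -0.002222²) = 0.002239

0.00224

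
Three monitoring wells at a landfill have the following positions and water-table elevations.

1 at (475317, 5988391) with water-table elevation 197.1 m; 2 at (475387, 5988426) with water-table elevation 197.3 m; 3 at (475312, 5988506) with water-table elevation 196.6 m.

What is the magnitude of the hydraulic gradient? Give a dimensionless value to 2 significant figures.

0.0064

Differences from 1: to 2 (Δx, Δy, Δh) = (70, 35, +0.2); to 3 = (-5, 115, -0.5).
Determinant of the coordinate differences = 70·115 − (-5)·35 = 8225.
∂h/∂x = [(+0.2)·115 − (-0.5)·35] / 8225 = +0.004924
∂h/∂y = [70·(-0.5) − (-5)·(+0.2)] / 8225 = -0.004134
|∇h| = √(0.004924² + -0.004134²) = 0.006429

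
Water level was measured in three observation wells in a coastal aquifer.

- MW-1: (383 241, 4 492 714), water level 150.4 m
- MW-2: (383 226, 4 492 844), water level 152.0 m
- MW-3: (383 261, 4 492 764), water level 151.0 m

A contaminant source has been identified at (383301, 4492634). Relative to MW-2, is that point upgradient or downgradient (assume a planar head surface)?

With h = a·x + b·y + c and MW-1 as origin, the differences give:
  (-15)·a + 130·b = +1.6
  20·a + 50·b = +0.6
Eliminate b (×50 and ×130, subtract): -3350·a = 2.00 → a = ∂h/∂x = -0.0005970
Back-substitute: b = ∂h/∂y = +0.01224.
Head at (383301, 4492634) = 150.4 + (-0.0005970)·(60) + (+0.01224)·(-80) = 149.39 m.
That is lower than the 152.0 m at MW-2, so the point is downgradient.

downgradient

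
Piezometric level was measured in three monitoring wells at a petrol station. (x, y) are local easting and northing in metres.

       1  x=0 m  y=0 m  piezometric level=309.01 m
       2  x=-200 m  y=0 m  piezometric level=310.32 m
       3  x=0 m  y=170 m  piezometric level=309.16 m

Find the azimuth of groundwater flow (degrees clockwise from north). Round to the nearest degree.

∂h/∂x = (310.32 − 309.01) / (-200 − 0) = -0.006550
∂h/∂y = (309.16 − 309.01) / (170 − 0) = +0.0008824
Flow direction (−∇h) has components (+0.006550 E, -0.0008824 N).
Azimuth = atan2(E, N) = atan2(+0.006550, -0.0008824) = 97.7° ≈ 098°.

098°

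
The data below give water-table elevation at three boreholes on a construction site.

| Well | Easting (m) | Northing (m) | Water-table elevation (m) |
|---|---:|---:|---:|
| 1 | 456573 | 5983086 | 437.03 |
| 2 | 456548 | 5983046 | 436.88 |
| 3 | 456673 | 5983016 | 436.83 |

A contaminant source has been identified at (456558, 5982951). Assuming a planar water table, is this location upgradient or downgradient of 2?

downgradient

Differences from 1: to 2 (Δx, Δy, Δh) = (-25, -40, -0.15); to 3 = (100, -70, -0.20).
Solve a·Δx + b·Δy = Δh: det = (-25)·(-70) − 100·(-40) = 5750.
∂h/∂x = [(-0.15)·(-70) − (-0.20)·(-40)] / 5750 = +0.0004348
∂h/∂y = [(-25)·(-0.20) − 100·(-0.15)] / 5750 = +0.003478
Head at (456558, 5982951) = 437.03 + (+0.0004348)·(-15) + (+0.003478)·(-135) = 436.55 m.
That is lower than the 436.88 m at 2, so the point is downgradient.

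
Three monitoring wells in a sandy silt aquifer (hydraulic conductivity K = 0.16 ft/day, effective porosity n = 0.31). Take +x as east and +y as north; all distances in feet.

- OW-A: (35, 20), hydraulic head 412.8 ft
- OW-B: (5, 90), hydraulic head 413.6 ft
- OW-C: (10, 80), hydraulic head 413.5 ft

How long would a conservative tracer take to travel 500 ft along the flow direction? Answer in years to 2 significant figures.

With h = a·x + b·y + c and OW-A as origin, the differences give:
  (-30)·a + 70·b = +0.8
  (-25)·a + 60·b = +0.7
Eliminate b (×60 and ×70, subtract): -50·a = -1.00 → a = ∂h/∂x = +0.02000
Back-substitute: b = ∂h/∂y = +0.02000.
|∇h| = √(0.02000² + 0.02000²) = 0.02828
Seepage velocity v = K·i/n = 0.16 × 0.02828 / 0.31 = 0.0146 ft/day.
t = 500 / 0.0146 = 3.425e+04 days = 93.8 years.

94 years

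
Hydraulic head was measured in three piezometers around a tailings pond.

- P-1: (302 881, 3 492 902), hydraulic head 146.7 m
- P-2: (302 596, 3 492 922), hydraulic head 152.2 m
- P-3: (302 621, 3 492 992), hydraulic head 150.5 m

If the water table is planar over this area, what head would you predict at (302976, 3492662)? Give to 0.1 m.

148.8 m

With h = a·x + b·y + c and P-1 as origin, the differences give:
  (-285)·a + 20·b = +5.5
  (-260)·a + 90·b = +3.8
Eliminate b (×90 and ×20, subtract): -20450·a = 419.00 → a = ∂h/∂x = -0.02049
Back-substitute: b = ∂h/∂y = -0.01697.
h(302976, 3492662) = 146.7 + (-0.02049)·(95) + (-0.01697)·(-240) = 146.7 -1.946 +4.072 = 148.826 m.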